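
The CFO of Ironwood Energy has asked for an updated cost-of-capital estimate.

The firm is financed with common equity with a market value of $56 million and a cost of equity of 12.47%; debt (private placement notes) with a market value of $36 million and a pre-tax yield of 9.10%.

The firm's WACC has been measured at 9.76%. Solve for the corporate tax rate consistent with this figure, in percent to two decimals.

39.07%

Total capital V = 56 + 36 = 92.
Equity weight = 56/92 = 0.6087.
Private placement notes weight = 36/92 = 0.3913.
Equity contribution = 0.6087 × 12.47% = 7.5904%.
Debt contribution must be 9.76% − 7.5904% = 2.1696%.
0.3913 × 9.1% × (1 − T) = 2.1696%  ⇒  (1 − T) = 0.6093.
T = 39.0720%.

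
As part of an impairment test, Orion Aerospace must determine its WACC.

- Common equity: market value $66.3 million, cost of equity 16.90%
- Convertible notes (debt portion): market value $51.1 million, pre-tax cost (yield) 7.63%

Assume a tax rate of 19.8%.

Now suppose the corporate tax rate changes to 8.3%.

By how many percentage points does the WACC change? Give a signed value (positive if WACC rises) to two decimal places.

+0.38 pp

Current WACC:
Total capital V = 66.3 + 51.1 = 117.4.
Equity: weight = 66.3/117.4 = 0.5647; cost = 16.9%.
Convertible notes (debt portion): weight = 51.1/117.4 = 0.4353; after-tax cost = 7.63% × (1 − 19.8%) = 6.1193%.
WACC = 0.5647 × 16.9000% + 0.4353 × 6.1193% = 12.2075%.
After the change:
Total capital V = 66.3 + 51.1 = 117.4.
Equity: weight = 66.3/117.4 = 0.5647; cost = 16.9%.
Convertible notes (debt portion): weight = 51.1/117.4 = 0.4353; after-tax cost = 7.63% × (1 − 8.3%) = 6.9967%.
WACC = 0.5647 × 16.9000% + 0.4353 × 6.9967% = 12.5895%.
Change in WACC = 12.5895% − 12.2075% = 0.3819 pp.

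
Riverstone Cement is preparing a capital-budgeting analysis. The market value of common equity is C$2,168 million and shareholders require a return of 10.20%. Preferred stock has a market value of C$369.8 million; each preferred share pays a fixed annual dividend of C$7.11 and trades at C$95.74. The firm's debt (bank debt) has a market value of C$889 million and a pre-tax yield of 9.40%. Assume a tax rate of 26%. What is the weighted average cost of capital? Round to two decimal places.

Cost of preferred: Rp = 7.11 / 95.74 = 7.4264%.
Total capital V = 2168 + 369.8 + 889 = 3426.8.
Equity: weight = 2168/3426.8 = 0.6327; cost = 10.2%.
Preferred: weight = 369.8/3426.8 = 0.1079; cost = 7.4264%.
Bank debt: weight = 889/3426.8 = 0.2594; after-tax cost = 9.4% × (1 − 26%) = 6.9560%.
WACC = 0.6327 × 10.2000% + 0.1079 × 7.4264% + 0.2594 × 6.9560% = 9.0591%.

9.06%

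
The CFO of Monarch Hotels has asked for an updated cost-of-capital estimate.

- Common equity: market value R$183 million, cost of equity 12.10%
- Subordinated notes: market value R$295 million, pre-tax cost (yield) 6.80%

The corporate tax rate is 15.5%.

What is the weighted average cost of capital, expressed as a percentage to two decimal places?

8.18%

Total capital V = 183 + 295 = 478.
Equity: weight = 183/478 = 0.3828; cost = 12.1%.
Subordinated notes: weight = 295/478 = 0.6172; after-tax cost = 6.8% × (1 − 15.5%) = 5.7460%.
WACC = 0.3828 × 12.1000% + 0.6172 × 5.7460% = 8.1786%.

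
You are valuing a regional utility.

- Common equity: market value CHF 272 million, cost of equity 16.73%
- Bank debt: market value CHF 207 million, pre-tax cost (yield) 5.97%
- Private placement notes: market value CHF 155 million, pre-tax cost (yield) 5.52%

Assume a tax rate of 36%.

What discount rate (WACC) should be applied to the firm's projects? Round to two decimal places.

Total capital V = 272 + 207 + 155 = 634.
Equity: weight = 272/634 = 0.4290; cost = 16.73%.
Bank debt: weight = 207/634 = 0.3265; after-tax cost = 5.97% × (1 − 36%) = 3.8208%.
Private placement notes: weight = 155/634 = 0.2445; after-tax cost = 5.52% × (1 − 36%) = 3.5328%.
WACC = 0.4290 × 16.7300% + 0.3265 × 3.8208% + 0.2445 × 3.5328% = 9.2887%.

9.29%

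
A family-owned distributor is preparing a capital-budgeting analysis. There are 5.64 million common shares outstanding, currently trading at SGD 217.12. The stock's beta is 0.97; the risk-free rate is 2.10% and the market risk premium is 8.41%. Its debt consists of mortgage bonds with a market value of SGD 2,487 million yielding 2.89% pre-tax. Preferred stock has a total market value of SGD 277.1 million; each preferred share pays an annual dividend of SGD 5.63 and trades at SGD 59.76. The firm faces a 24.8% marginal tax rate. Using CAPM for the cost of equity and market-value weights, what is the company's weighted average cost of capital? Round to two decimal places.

Cost of equity via CAPM: Re = 2.1% + 0.97 × 8.41% = 10.2577%.
Cost of preferred: Rp = 5.63 / 59.76 = 9.4210%.
Market value of equity E = 217.12 × 5.64m = 1224.5568m.
Total capital V = 1224.5568 + 277.1 + 2487 = 3988.6568.
Equity: weight = 1224.5568/3988.6568 = 0.3070; cost = 10.2577%.
Preferred: weight = 277.1/3988.6568 = 0.0695; cost = 9.421%.
Mortgage bonds: weight = 2487/3988.6568 = 0.6235; after-tax cost = 2.89% × (1 − 24.8%) = 2.1733%.
WACC = 0.3070 × 10.2577% + 0.0695 × 9.4210% + 0.6235 × 2.1733% = 5.1588%.

5.16%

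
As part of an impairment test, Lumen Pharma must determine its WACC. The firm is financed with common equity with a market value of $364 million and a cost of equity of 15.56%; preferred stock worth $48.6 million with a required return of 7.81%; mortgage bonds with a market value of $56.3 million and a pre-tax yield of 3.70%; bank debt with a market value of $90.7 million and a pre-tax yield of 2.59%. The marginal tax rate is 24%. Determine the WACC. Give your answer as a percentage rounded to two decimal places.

11.40%

Total capital V = 364 + 48.6 + 56.3 + 90.7 = 559.6.
Equity: weight = 364/559.6 = 0.6505; cost = 15.56%.
Preferred: weight = 48.6/559.6 = 0.0868; cost = 7.81%.
Mortgage bonds: weight = 56.3/559.6 = 0.1006; after-tax cost = 3.7% × (1 − 24%) = 2.8120%.
Bank debt: weight = 90.7/559.6 = 0.1621; after-tax cost = 2.59% × (1 − 24%) = 1.9684%.
WACC = 0.6505 × 15.5600% + 0.0868 × 7.8100% + 0.1006 × 2.8120% + 0.1621 × 1.9684% = 11.4015%.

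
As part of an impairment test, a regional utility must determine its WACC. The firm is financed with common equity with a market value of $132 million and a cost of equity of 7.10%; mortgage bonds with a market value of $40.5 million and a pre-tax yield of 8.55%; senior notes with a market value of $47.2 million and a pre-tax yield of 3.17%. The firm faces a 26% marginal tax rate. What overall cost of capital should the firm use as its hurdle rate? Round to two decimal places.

Total capital V = 132 + 40.5 + 47.2 = 219.7.
Equity: weight = 132/219.7 = 0.6008; cost = 7.1%.
Mortgage bonds: weight = 40.5/219.7 = 0.1843; after-tax cost = 8.55% × (1 − 26%) = 6.3270%.
Senior notes: weight = 47.2/219.7 = 0.2148; after-tax cost = 3.17% × (1 − 26%) = 2.3458%.
WACC = 0.6008 × 7.1000% + 0.1843 × 6.3270% + 0.2148 × 2.3458% = 5.9361%.

5.94%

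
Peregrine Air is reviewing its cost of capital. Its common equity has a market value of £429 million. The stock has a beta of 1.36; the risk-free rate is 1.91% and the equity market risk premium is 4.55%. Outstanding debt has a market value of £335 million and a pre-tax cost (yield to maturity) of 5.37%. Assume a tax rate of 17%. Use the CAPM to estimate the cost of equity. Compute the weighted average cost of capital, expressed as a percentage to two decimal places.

Cost of equity via CAPM: Re = 1.91% + 1.36 × 4.55% = 8.0980%.
Total capital V = 429 + 335 = 764.
Equity: weight = 429/764 = 0.5615; cost = 8.098%.
Debt: weight = 335/764 = 0.4385; after-tax cost = 5.37% × (1 − 17%) = 4.4571%.
WACC = 0.5615 × 8.0980% + 0.4385 × 4.4571% = 6.5015%.

6.50%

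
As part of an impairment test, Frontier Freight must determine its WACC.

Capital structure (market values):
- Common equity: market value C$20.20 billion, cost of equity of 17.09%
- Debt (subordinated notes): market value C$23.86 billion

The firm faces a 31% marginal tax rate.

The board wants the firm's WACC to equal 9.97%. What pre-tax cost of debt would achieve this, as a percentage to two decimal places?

Total capital V = 20.2 + 23.86 = 44.06.
Equity weight = 20.2/44.06 = 0.4585.
Subordinated notes weight = 23.86/44.06 = 0.5415.
Equity contribution = 0.4585 × 17.09% = 7.8352%.
Remaining for debt = 9.97% − 7.8352% = 2.1348%.
Rd × (1 − 31%) × 0.5415 = 2.1348%  ⇒  Rd = 5.7133%.

5.71%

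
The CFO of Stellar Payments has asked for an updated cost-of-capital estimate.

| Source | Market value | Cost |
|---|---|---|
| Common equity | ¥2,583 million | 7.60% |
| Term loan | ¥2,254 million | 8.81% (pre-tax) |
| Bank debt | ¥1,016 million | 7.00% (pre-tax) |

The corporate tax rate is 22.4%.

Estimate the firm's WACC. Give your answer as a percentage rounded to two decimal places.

6.93%

Total capital V = 2583 + 2254 + 1016 = 5853.
Equity: weight = 2583/5853 = 0.4413; cost = 7.6%.
Term loan: weight = 2254/5853 = 0.3851; after-tax cost = 8.81% × (1 − 22.4%) = 6.8366%.
Bank debt: weight = 1016/5853 = 0.1736; after-tax cost = 7% × (1 − 22.4%) = 5.4320%.
WACC = 0.4413 × 7.6000% + 0.3851 × 6.8366% + 0.1736 × 5.4320% = 6.9297%.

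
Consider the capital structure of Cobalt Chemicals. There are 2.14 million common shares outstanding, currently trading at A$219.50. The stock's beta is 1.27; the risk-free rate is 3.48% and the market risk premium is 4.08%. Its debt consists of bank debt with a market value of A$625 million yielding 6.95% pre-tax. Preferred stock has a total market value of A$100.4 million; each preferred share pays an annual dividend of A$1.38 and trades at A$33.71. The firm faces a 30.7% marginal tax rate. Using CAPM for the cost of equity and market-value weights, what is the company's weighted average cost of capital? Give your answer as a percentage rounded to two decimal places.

6.27%

Cost of equity via CAPM: Re = 3.48% + 1.27 × 4.08% = 8.6616%.
Cost of preferred: Rp = 1.38 / 33.71 = 4.0937%.
Market value of equity E = 219.5 × 2.14m = 469.73m.
Total capital V = 469.73 + 100.4 + 625 = 1195.13.
Equity: weight = 469.73/1195.13 = 0.3930; cost = 8.6616%.
Preferred: weight = 100.4/1195.13 = 0.0840; cost = 4.0937%.
Bank debt: weight = 625/1195.13 = 0.5230; after-tax cost = 6.95% × (1 − 30.7%) = 4.8164%.
WACC = 0.3930 × 8.6616% + 0.0840 × 4.0937% + 0.5230 × 4.8164% = 6.2670%.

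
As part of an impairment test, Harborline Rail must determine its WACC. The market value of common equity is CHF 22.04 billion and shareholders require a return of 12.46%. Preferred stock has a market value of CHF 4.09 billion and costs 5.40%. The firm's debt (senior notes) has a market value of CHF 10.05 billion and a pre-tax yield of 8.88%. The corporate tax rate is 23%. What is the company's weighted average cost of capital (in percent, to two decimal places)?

10.10%

Total capital V = 22.04 + 4.09 + 10.05 = 36.18.
Equity: weight = 22.04/36.18 = 0.6092; cost = 12.46%.
Preferred: weight = 4.09/36.18 = 0.1130; cost = 5.4%.
Senior notes: weight = 10.05/36.18 = 0.2778; after-tax cost = 8.88% × (1 − 23%) = 6.8376%.
WACC = 0.6092 × 12.4600% + 0.1130 × 5.4000% + 0.2778 × 6.8376% = 10.1001%.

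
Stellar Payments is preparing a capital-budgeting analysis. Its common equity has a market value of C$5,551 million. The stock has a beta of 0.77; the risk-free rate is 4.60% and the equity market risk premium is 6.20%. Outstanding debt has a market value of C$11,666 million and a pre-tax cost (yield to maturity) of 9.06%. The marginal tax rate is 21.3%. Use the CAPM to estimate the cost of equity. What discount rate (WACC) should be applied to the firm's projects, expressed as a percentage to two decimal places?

Cost of equity via CAPM: Re = 4.6% + 0.77 × 6.2% = 9.3740%.
Total capital V = 5551 + 11666 = 17217.
Equity: weight = 5551/17217 = 0.3224; cost = 9.374%.
Debt: weight = 11666/17217 = 0.6776; after-tax cost = 9.06% × (1 − 21.3%) = 7.1302%.
WACC = 0.3224 × 9.3740% + 0.6776 × 7.1302% = 7.8536%.

7.85%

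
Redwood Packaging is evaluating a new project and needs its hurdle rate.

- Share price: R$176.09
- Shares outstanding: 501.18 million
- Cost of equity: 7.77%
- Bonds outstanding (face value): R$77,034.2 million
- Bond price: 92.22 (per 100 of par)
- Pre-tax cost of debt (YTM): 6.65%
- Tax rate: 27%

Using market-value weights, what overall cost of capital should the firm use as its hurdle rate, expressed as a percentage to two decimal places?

6.47%

Market value of equity E = 176.09 × 501.18m = 88252.7862m. Market value of debt D = 77034.2m × 92.22/100 = 71040.93924m.
Total capital V = 88252.7862 + 71040.93924 = 159293.72544.
Equity: weight = 88252.7862/159293.72544 = 0.5540; cost = 7.77%.
Bonds outstanding: weight = 71040.93924/159293.72544 = 0.4460; after-tax cost = 6.65% × (1 − 27%) = 4.8545%.
WACC = 0.5540 × 7.7700% + 0.4460 × 4.8545% = 6.4698%.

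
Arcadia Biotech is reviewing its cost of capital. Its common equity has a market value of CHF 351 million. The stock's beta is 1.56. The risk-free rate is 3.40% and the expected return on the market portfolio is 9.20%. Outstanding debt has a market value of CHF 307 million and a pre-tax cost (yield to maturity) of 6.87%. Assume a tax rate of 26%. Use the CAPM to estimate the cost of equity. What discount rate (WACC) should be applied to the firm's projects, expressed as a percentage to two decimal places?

9.01%

Market risk premium = 9.2% − 3.4% = 5.8%.
Cost of equity via CAPM: Re = 3.4% + 1.56 × 5.8% = 12.4480%.
Total capital V = 351 + 307 = 658.
Equity: weight = 351/658 = 0.5334; cost = 12.448%.
Debt: weight = 307/658 = 0.4666; after-tax cost = 6.87% × (1 − 26%) = 5.0838%.
WACC = 0.5334 × 12.4480% + 0.4666 × 5.0838% = 9.0121%.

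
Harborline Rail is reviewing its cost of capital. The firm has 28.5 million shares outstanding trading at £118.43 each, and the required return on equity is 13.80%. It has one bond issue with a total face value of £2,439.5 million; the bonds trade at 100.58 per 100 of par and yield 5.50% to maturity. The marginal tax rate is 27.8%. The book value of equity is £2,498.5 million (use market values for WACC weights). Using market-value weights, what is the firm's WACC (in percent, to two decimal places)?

9.66%

Market value of equity E = 118.43 × 28.5m = 3375.255m. Market value of debt D = 2439.5m × 100.58/100 = 2453.6491m.
Total capital V = 3375.255 + 2453.6491 = 5828.9041.
Equity: weight = 3375.255/5828.9041 = 0.5791; cost = 13.8%.
Bonds outstanding: weight = 2453.6491/5828.9041 = 0.4209; after-tax cost = 5.5% × (1 − 27.8%) = 3.9710%.
WACC = 0.5791 × 13.8000% + 0.4209 × 3.9710% = 9.6625%.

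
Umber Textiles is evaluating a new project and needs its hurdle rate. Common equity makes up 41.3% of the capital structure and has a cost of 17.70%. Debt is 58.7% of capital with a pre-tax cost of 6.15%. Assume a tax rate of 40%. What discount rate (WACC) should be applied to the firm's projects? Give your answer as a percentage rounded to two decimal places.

After-tax cost of debt = 6.15% × (1 − 40%) = 3.6900%.
WACC = 0.413 × 17.7000% + 0.587 × 3.6900% = 9.4761%.

9.48%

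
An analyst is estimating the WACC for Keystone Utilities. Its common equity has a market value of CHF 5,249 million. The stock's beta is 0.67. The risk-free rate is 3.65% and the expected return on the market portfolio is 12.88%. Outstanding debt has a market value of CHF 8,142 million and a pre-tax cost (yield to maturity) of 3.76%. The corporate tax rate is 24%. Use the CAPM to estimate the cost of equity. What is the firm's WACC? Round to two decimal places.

Market risk premium = 12.88% − 3.65% = 9.23%.
Cost of equity via CAPM: Re = 3.65% + 0.67 × 9.23% = 9.8341%.
Total capital V = 5249 + 8142 = 13391.
Equity: weight = 5249/13391 = 0.3920; cost = 9.8341%.
Debt: weight = 8142/13391 = 0.6080; after-tax cost = 3.76% × (1 − 24%) = 2.8576%.
WACC = 0.3920 × 9.8341% + 0.6080 × 2.8576% = 5.5922%.

5.59%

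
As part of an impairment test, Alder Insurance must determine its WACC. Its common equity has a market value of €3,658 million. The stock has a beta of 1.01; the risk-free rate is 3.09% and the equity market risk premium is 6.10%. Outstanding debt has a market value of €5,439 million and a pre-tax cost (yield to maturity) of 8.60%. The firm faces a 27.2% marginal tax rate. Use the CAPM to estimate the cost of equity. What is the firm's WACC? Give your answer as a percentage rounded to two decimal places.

7.46%

Cost of equity via CAPM: Re = 3.09% + 1.01 × 6.1% = 9.2510%.
Total capital V = 3658 + 5439 = 9097.
Equity: weight = 3658/9097 = 0.4021; cost = 9.251%.
Debt: weight = 5439/9097 = 0.5979; after-tax cost = 8.6% × (1 − 27.2%) = 6.2608%.
WACC = 0.4021 × 9.2510% + 0.5979 × 6.2608% = 7.4632%.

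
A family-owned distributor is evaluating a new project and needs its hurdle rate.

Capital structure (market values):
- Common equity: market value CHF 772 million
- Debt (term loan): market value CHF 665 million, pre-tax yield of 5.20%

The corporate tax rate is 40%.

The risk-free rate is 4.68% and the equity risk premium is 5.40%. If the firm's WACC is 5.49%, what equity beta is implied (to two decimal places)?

Total capital V = 772 + 665 = 1437.
Equity weight = 772/1437 = 0.5372.
Term loan weight = 665/1437 = 0.4628.
Debt contribution = 0.4628 × 5.2% × (1 − 40%) = 1.4438%.
Required equity contribution = 5.49% − 1.4438% = 4.0462%  ⇒  Re = 7.5315%.
CAPM: 7.5315% = 4.68% + β × 5.4%  ⇒  β = 0.5281.

0.53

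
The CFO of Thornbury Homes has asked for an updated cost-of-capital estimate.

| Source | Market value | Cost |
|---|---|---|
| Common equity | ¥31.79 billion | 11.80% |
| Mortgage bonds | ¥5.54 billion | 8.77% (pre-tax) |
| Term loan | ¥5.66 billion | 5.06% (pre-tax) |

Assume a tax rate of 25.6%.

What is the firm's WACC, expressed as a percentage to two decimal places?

Total capital V = 31.79 + 5.54 + 5.66 = 42.99.
Equity: weight = 31.79/42.99 = 0.7395; cost = 11.8%.
Mortgage bonds: weight = 5.54/42.99 = 0.1289; after-tax cost = 8.77% × (1 − 25.6%) = 6.5249%.
Term loan: weight = 5.66/42.99 = 0.1317; after-tax cost = 5.06% × (1 − 25.6%) = 3.7646%.
WACC = 0.7395 × 11.8000% + 0.1289 × 6.5249% + 0.1317 × 3.7646% = 10.0623%.

10.06%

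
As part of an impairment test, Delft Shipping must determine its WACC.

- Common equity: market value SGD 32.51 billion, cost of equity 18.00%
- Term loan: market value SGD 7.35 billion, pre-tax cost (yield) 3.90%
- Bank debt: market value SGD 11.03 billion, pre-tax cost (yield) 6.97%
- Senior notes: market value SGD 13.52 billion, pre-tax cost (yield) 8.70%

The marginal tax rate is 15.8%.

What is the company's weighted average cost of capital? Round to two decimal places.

12.00%

Total capital V = 32.51 + 7.35 + 11.03 + 13.52 = 64.41.
Equity: weight = 32.51/64.41 = 0.5047; cost = 18%.
Term loan: weight = 7.35/64.41 = 0.1141; after-tax cost = 3.9% × (1 − 15.8%) = 3.2838%.
Bank debt: weight = 11.03/64.41 = 0.1712; after-tax cost = 6.97% × (1 − 15.8%) = 5.8687%.
Senior notes: weight = 13.52/64.41 = 0.2099; after-tax cost = 8.7% × (1 − 15.8%) = 7.3254%.
WACC = 0.5047 × 18.0000% + 0.1141 × 3.2838% + 0.1712 × 5.8687% + 0.2099 × 7.3254% = 12.0026%.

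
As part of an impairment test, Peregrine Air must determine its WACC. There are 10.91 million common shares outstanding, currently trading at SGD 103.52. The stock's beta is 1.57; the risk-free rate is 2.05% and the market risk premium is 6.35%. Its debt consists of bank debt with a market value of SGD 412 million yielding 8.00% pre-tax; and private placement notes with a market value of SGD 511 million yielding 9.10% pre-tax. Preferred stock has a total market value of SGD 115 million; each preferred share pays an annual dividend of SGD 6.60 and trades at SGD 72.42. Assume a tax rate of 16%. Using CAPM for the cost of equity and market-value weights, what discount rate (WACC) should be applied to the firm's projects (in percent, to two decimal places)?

9.83%

Cost of equity via CAPM: Re = 2.05% + 1.57 × 6.35% = 12.0195%.
Cost of preferred: Rp = 6.6 / 72.42 = 9.1135%.
Market value of equity E = 103.52 × 10.91m = 1129.4032m.
Total capital V = 1129.4032 + 115 + 412 + 511 = 2167.4032.
Equity: weight = 1129.4032/2167.4032 = 0.5211; cost = 12.0195%.
Preferred: weight = 115/2167.4032 = 0.0531; cost = 9.1135%.
Bank debt: weight = 412/2167.4032 = 0.1901; after-tax cost = 8% × (1 − 16%) = 6.7200%.
Private placement notes: weight = 511/2167.4032 = 0.2358; after-tax cost = 9.1% × (1 − 16%) = 7.6440%.
WACC = 0.5211 × 12.0195% + 0.0531 × 9.1135% + 0.1901 × 6.7200% + 0.2358 × 7.6440% = 9.8263%.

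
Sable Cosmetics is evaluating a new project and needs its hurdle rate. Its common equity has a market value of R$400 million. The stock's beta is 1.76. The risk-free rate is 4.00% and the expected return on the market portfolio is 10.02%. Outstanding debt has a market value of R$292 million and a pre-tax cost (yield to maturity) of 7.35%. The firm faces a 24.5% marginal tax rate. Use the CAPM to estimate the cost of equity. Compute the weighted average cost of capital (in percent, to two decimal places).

10.78%

Market risk premium = 10.02% − 4.0% = 6.02%.
Cost of equity via CAPM: Re = 4.0% + 1.76 × 6.02% = 14.5952%.
Total capital V = 400 + 292 = 692.
Equity: weight = 400/692 = 0.5780; cost = 14.5952%.
Debt: weight = 292/692 = 0.4220; after-tax cost = 7.35% × (1 − 24.5%) = 5.5492%.
WACC = 0.5780 × 14.5952% + 0.4220 × 5.5492% = 10.7781%.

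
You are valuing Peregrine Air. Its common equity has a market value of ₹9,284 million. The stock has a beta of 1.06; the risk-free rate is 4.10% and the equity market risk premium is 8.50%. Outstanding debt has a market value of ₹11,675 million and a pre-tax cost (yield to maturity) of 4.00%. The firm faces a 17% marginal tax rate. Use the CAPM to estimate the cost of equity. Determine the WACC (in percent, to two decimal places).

7.66%

Cost of equity via CAPM: Re = 4.1% + 1.06 × 8.5% = 13.1100%.
Total capital V = 9284 + 11675 = 20959.
Equity: weight = 9284/20959 = 0.4430; cost = 13.11%.
Debt: weight = 11675/20959 = 0.5570; after-tax cost = 4% × (1 − 17%) = 3.3200%.
WACC = 0.4430 × 13.1100% + 0.5570 × 3.3200% = 7.6566%.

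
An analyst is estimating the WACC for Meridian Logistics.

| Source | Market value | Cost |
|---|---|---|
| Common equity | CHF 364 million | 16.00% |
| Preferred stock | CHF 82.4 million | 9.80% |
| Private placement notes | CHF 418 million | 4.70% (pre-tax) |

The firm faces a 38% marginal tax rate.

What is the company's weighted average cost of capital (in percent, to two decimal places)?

Total capital V = 364 + 82.4 + 418 = 864.4.
Equity: weight = 364/864.4 = 0.4211; cost = 16%.
Preferred: weight = 82.4/864.4 = 0.0953; cost = 9.8%.
Private placement notes: weight = 418/864.4 = 0.4836; after-tax cost = 4.7% × (1 − 38%) = 2.9140%.
WACC = 0.4211 × 16.0000% + 0.0953 × 9.8000% + 0.4836 × 2.9140% = 9.0809%.

9.08%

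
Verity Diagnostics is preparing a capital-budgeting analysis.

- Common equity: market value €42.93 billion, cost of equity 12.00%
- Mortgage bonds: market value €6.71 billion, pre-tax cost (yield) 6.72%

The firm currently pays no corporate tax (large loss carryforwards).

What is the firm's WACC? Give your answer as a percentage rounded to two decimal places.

11.29%

Total capital V = 42.93 + 6.71 = 49.64.
Equity: weight = 42.93/49.64 = 0.8648; cost = 12%.
Mortgage bonds: weight = 6.71/49.64 = 0.1352; after-tax cost = 6.72% × (1 − 0%) = 6.7200%.
WACC = 0.8648 × 12.0000% + 0.1352 × 6.7200% = 11.2863%.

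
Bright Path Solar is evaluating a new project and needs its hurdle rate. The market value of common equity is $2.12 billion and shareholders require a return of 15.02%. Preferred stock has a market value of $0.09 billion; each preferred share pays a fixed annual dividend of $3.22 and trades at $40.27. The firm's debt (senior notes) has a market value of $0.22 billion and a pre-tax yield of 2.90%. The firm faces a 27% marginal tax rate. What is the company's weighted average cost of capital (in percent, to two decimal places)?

13.59%

Cost of preferred: Rp = 3.22 / 40.27 = 7.9960%.
Total capital V = 2.12 + 0.09 + 0.22 = 2.43.
Equity: weight = 2.12/2.43 = 0.8724; cost = 15.02%.
Preferred: weight = 0.09/2.43 = 0.0370; cost = 7.996%.
Senior notes: weight = 0.22/2.43 = 0.0905; after-tax cost = 2.9% × (1 − 27%) = 2.1170%.
WACC = 0.8724 × 15.0200% + 0.0370 × 7.9960% + 0.0905 × 2.1170% = 13.5917%.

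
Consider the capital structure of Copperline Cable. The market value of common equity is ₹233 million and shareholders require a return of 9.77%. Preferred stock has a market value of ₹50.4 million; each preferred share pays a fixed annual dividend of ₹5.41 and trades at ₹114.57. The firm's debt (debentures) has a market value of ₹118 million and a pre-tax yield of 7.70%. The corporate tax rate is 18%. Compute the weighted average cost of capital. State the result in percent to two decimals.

Cost of preferred: Rp = 5.41 / 114.57 = 4.7220%.
Total capital V = 233 + 50.4 + 118 = 401.4.
Equity: weight = 233/401.4 = 0.5805; cost = 9.77%.
Preferred: weight = 50.4/401.4 = 0.1256; cost = 4.722%.
Debentures: weight = 118/401.4 = 0.2940; after-tax cost = 7.7% × (1 − 18%) = 6.3140%.
WACC = 0.5805 × 9.7700% + 0.1256 × 4.7220% + 0.2940 × 6.3140% = 8.1202%.

8.12%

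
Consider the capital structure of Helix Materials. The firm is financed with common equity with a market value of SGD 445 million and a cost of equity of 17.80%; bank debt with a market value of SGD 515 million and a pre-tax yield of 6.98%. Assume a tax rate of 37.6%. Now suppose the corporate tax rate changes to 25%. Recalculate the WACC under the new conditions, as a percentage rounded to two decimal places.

11.06%

After the change:
Total capital V = 445 + 515 = 960.
Equity: weight = 445/960 = 0.4635; cost = 17.8%.
Bank debt: weight = 515/960 = 0.5365; after-tax cost = 6.98% × (1 − 25%) = 5.2350%.
WACC = 0.4635 × 17.8000% + 0.5365 × 5.2350% = 11.0594%.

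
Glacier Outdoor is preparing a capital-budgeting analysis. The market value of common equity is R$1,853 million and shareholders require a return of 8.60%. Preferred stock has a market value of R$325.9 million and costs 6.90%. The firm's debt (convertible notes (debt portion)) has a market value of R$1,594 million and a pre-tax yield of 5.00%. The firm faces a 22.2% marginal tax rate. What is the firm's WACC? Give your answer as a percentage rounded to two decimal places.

Total capital V = 1853 + 325.9 + 1594 = 3772.9.
Equity: weight = 1853/3772.9 = 0.4911; cost = 8.6%.
Preferred: weight = 325.9/3772.9 = 0.0864; cost = 6.9%.
Convertible notes (debt portion): weight = 1594/3772.9 = 0.4225; after-tax cost = 5% × (1 − 22.2%) = 3.8900%.
WACC = 0.4911 × 8.6000% + 0.0864 × 6.9000% + 0.4225 × 3.8900% = 6.4632%.

6.46%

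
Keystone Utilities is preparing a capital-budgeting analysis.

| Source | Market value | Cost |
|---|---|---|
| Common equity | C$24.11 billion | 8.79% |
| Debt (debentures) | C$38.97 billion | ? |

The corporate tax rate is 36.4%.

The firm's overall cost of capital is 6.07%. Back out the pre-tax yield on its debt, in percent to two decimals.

6.90%

Total capital V = 24.11 + 38.97 = 63.08.
Equity weight = 24.11/63.08 = 0.3822.
Debentures weight = 38.97/63.08 = 0.6178.
Equity contribution = 0.3822 × 8.79% = 3.3597%.
Remaining for debt = 6.07% − 3.3597% = 2.7103%.
Rd × (1 − 36.4%) × 0.6178 = 2.7103%  ⇒  Rd = 6.8981%.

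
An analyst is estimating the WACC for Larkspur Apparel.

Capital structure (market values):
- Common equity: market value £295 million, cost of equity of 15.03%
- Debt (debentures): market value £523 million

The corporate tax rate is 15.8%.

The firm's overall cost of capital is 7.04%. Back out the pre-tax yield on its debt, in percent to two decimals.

3.01%

Total capital V = 295 + 523 = 818.
Equity weight = 295/818 = 0.3606.
Debentures weight = 523/818 = 0.6394.
Equity contribution = 0.3606 × 15.03% = 5.4204%.
Remaining for debt = 7.04% − 5.4204% = 1.6196%.
Rd × (1 − 15.8%) × 0.6394 = 1.6196%  ⇒  Rd = 3.0086%.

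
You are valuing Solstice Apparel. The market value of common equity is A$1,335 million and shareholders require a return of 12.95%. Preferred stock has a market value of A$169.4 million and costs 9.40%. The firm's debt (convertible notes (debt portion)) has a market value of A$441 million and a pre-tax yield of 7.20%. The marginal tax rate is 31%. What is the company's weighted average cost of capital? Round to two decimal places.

Total capital V = 1335 + 169.4 + 441 = 1945.4.
Equity: weight = 1335/1945.4 = 0.6862; cost = 12.95%.
Preferred: weight = 169.4/1945.4 = 0.0871; cost = 9.4%.
Convertible notes (debt portion): weight = 441/1945.4 = 0.2267; after-tax cost = 7.2% × (1 − 31%) = 4.9680%.
WACC = 0.6862 × 12.9500% + 0.0871 × 9.4000% + 0.2267 × 4.9680% = 10.8314%.

10.83%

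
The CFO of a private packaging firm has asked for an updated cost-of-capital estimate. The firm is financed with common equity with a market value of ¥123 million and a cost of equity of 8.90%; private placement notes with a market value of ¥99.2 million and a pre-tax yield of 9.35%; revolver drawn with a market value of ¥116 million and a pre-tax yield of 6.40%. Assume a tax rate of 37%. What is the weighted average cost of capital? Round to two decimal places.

6.35%

Total capital V = 123 + 99.2 + 116 = 338.2.
Equity: weight = 123/338.2 = 0.3637; cost = 8.9%.
Private placement notes: weight = 99.2/338.2 = 0.2933; after-tax cost = 9.35% × (1 − 37%) = 5.8905%.
Revolver drawn: weight = 116/338.2 = 0.3430; after-tax cost = 6.4% × (1 − 37%) = 4.0320%.
WACC = 0.3637 × 8.9000% + 0.2933 × 5.8905% + 0.3430 × 4.0320% = 6.3476%.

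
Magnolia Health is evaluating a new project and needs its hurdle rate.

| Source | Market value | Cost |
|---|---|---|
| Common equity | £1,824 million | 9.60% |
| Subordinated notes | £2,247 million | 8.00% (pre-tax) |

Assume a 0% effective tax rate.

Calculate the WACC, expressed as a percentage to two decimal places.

Total capital V = 1824 + 2247 = 4071.
Equity: weight = 1824/4071 = 0.4480; cost = 9.6%.
Subordinated notes: weight = 2247/4071 = 0.5520; after-tax cost = 8% × (1 − 0%) = 8.0000%.
WACC = 0.4480 × 9.6000% + 0.5520 × 8.0000% = 8.7169%.

8.72%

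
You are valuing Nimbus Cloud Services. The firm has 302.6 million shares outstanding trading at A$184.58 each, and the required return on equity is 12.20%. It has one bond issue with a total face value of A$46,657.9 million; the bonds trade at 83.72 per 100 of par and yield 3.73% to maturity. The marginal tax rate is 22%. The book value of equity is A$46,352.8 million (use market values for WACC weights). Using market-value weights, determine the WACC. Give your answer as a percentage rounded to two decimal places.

Market value of equity E = 184.58 × 302.6m = 55853.908m. Market value of debt D = 46657.9m × 83.72/100 = 39061.99388m.
Total capital V = 55853.908 + 39061.99388 = 94915.90188.
Equity: weight = 55853.908/94915.90188 = 0.5885; cost = 12.2%.
Bonds outstanding: weight = 39061.99388/94915.90188 = 0.4115; after-tax cost = 3.73% × (1 − 22%) = 2.9094%.
WACC = 0.5885 × 12.2000% + 0.4115 × 2.9094% = 8.3765%.

8.38%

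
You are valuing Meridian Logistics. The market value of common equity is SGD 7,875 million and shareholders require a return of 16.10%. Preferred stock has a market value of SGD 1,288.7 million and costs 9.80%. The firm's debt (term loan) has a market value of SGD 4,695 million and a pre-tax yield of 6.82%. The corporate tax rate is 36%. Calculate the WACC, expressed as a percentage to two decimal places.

11.54%

Total capital V = 7875 + 1288.7 + 4695 = 13858.7.
Equity: weight = 7875/13858.7 = 0.5682; cost = 16.1%.
Preferred: weight = 1288.7/13858.7 = 0.0930; cost = 9.8%.
Term loan: weight = 4695/13858.7 = 0.3388; after-tax cost = 6.82% × (1 − 36%) = 4.3648%.
WACC = 0.5682 × 16.1000% + 0.0930 × 9.8000% + 0.3388 × 4.3648% = 11.5386%.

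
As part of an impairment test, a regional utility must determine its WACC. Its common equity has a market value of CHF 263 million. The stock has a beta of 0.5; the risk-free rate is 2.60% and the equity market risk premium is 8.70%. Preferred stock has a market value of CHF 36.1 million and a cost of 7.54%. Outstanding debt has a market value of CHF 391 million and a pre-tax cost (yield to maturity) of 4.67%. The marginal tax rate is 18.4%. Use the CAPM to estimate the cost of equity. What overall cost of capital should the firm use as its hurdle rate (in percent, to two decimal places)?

5.20%

Cost of equity via CAPM: Re = 2.6% + 0.5 × 8.7% = 6.9500%.
Total capital V = 263 + 36.1 + 391 = 690.1.
Equity: weight = 263/690.1 = 0.3811; cost = 6.95%.
Preferred: weight = 36.1/690.1 = 0.0523; cost = 7.54%.
Debt: weight = 391/690.1 = 0.5666; after-tax cost = 4.67% × (1 − 18.4%) = 3.8107%.
WACC = 0.3811 × 6.9500% + 0.0523 × 7.5400% + 0.5666 × 3.8107% = 5.2022%.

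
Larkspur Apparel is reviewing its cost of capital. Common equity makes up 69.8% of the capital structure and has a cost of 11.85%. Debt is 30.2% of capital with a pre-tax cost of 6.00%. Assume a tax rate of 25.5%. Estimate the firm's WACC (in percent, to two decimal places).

9.62%

After-tax cost of debt = 6% × (1 − 25.5%) = 4.4700%.
WACC = 0.698 × 11.8500% + 0.302 × 4.4700% = 9.6212%.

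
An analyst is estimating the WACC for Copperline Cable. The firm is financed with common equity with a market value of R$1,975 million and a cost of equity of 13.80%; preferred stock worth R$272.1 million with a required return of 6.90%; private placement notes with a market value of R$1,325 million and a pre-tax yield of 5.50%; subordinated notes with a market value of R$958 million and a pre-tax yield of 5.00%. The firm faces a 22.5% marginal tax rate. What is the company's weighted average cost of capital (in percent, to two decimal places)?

Total capital V = 1975 + 272.1 + 1325 + 958 = 4530.1.
Equity: weight = 1975/4530.1 = 0.4360; cost = 13.8%.
Preferred: weight = 272.1/4530.1 = 0.0601; cost = 6.9%.
Private placement notes: weight = 1325/4530.1 = 0.2925; after-tax cost = 5.5% × (1 − 22.5%) = 4.2625%.
Subordinated notes: weight = 958/4530.1 = 0.2115; after-tax cost = 5% × (1 − 22.5%) = 3.8750%.
WACC = 0.4360 × 13.8000% + 0.0601 × 6.9000% + 0.2925 × 4.2625% + 0.2115 × 3.8750% = 8.4971%.

8.50%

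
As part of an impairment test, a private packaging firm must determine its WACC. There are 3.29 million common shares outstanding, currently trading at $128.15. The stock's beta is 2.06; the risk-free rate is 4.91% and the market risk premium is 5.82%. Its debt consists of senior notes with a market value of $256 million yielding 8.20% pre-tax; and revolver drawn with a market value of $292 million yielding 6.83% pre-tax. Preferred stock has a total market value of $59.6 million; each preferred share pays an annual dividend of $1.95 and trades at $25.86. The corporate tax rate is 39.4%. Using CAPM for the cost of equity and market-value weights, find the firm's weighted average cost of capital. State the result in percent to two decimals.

9.77%

Cost of equity via CAPM: Re = 4.91% + 2.06 × 5.82% = 16.8992%.
Cost of preferred: Rp = 1.95 / 25.86 = 7.5406%.
Market value of equity E = 128.15 × 3.29m = 421.6135m.
Total capital V = 421.6135 + 59.6 + 256 + 292 = 1029.2135.
Equity: weight = 421.6135/1029.2135 = 0.4096; cost = 16.8992%.
Preferred: weight = 59.6/1029.2135 = 0.0579; cost = 7.5406%.
Senior notes: weight = 256/1029.2135 = 0.2487; after-tax cost = 8.2% × (1 − 39.4%) = 4.9692%.
Revolver drawn: weight = 292/1029.2135 = 0.2837; after-tax cost = 6.83% × (1 − 39.4%) = 4.1390%.
WACC = 0.4096 × 16.8992% + 0.0579 × 7.5406% + 0.2487 × 4.9692% + 0.2837 × 4.1390% = 9.7696%.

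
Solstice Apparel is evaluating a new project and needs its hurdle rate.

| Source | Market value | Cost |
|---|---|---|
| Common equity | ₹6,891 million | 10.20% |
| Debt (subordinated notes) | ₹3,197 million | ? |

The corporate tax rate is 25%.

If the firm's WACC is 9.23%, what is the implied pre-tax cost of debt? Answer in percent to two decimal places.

Total capital V = 6891 + 3197 = 10088.
Equity weight = 6891/10088 = 0.6831.
Subordinated notes weight = 3197/10088 = 0.3169.
Equity contribution = 0.6831 × 10.2% = 6.9675%.
Remaining for debt = 9.23% − 6.9675% = 2.2625%.
Rd × (1 − 25%) × 0.3169 = 2.2625%  ⇒  Rd = 9.5189%.

9.52%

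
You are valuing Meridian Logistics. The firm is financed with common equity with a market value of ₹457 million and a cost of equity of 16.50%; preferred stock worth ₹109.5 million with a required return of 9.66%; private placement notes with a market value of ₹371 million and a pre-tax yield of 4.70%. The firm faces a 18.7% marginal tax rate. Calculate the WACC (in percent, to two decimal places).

Total capital V = 457 + 109.5 + 371 = 937.5.
Equity: weight = 457/937.5 = 0.4875; cost = 16.5%.
Preferred: weight = 109.5/937.5 = 0.1168; cost = 9.66%.
Private placement notes: weight = 371/937.5 = 0.3957; after-tax cost = 4.7% × (1 − 18.7%) = 3.8211%.
WACC = 0.4875 × 16.5000% + 0.1168 × 9.6600% + 0.3957 × 3.8211% = 10.6836%.

10.68%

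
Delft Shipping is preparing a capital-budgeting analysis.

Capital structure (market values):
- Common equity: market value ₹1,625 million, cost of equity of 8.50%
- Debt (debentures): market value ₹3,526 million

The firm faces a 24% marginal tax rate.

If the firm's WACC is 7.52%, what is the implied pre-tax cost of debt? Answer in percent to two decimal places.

9.30%

Total capital V = 1625 + 3526 = 5151.
Equity weight = 1625/5151 = 0.3155.
Debentures weight = 3526/5151 = 0.6845.
Equity contribution = 0.3155 × 8.5% = 2.6815%.
Remaining for debt = 7.52% − 2.6815% = 4.8385%.
Rd × (1 − 24%) × 0.6845 = 4.8385%  ⇒  Rd = 9.3005%.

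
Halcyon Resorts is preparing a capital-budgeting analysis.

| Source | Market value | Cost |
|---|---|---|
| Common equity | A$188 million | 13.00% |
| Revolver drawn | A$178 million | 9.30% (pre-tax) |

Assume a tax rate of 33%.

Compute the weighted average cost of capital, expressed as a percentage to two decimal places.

Total capital V = 188 + 178 = 366.
Equity: weight = 188/366 = 0.5137; cost = 13%.
Revolver drawn: weight = 178/366 = 0.4863; after-tax cost = 9.3% × (1 − 33%) = 6.2310%.
WACC = 0.5137 × 13.0000% + 0.4863 × 6.2310% = 9.7080%.

9.71%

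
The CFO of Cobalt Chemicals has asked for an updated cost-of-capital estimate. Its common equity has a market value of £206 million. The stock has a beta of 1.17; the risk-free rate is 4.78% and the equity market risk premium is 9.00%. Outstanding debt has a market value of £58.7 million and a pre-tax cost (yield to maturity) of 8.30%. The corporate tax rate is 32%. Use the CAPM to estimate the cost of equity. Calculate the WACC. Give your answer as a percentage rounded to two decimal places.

Cost of equity via CAPM: Re = 4.78% + 1.17 × 9.0% = 15.3100%.
Total capital V = 206 + 58.7 = 264.7.
Equity: weight = 206/264.7 = 0.7782; cost = 15.31%.
Debt: weight = 58.7/264.7 = 0.2218; after-tax cost = 8.3% × (1 − 32%) = 5.6440%.
WACC = 0.7782 × 15.3100% + 0.2218 × 5.6440% = 13.1665%.

13.17%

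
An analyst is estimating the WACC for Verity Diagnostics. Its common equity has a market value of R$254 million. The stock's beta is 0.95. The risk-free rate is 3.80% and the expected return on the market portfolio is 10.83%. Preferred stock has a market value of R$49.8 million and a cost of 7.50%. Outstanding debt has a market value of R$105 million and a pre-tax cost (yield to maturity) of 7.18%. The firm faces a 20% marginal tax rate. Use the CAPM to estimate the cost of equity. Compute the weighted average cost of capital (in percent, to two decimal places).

8.90%

Market risk premium = 10.83% − 3.8% = 7.03%.
Cost of equity via CAPM: Re = 3.8% + 0.95 × 7.03% = 10.4785%.
Total capital V = 254 + 49.8 + 105 = 408.8.
Equity: weight = 254/408.8 = 0.6213; cost = 10.4785%.
Preferred: weight = 49.8/408.8 = 0.1218; cost = 7.5%.
Debt: weight = 105/408.8 = 0.2568; after-tax cost = 7.18% × (1 − 20%) = 5.7440%.
WACC = 0.6213 × 10.4785% + 0.1218 × 7.5000% + 0.2568 × 5.7440% = 8.8996%.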